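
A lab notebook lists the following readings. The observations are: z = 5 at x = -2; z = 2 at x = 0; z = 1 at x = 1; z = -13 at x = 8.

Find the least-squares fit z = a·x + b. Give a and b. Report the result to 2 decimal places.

a = -1.84, b = 1.96

With design matrix M, MᵀM = [[69, 7]; [7, 4]] and Mᵀz = [-113, -5]ᵀ.
det = 69·4 − 7² = 227.
a = ((-113)·4 − 7·(-5))/227 = -417/227; b = (69·(-5) − 7·(-113))/227 = 446/227.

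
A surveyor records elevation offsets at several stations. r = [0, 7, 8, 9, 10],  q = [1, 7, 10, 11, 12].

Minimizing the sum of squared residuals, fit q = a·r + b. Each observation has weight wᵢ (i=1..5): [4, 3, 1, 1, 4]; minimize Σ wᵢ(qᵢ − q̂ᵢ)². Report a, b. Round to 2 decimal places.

a = 1.08, b = 0.75

From the data, Σwᵢ·r·r = 692, Σwᵢ·r = 78, Σwᵢ·1 = 13.
Moment sums: Σwᵢ·r·q = 806, Σwᵢ·q = 94.
Normal equations: [[692, 78]; [78, 13]]·[a, b]ᵀ = [806, 94]ᵀ.
det = 692·13 − 78² = 2912.
a = (806·13 − 78·94)/2912 = 121/112; b = (692·94 − 78·806)/2912 = 545/728.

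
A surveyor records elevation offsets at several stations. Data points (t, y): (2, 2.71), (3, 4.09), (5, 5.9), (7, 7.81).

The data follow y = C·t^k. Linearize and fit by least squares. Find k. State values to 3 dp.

k = 0.828

With ln yᵢ as the transformed response and ln tᵢ as the regressor:
Over the data: Σln t = 5.3471, Σ(ln t)² = 8.0643, Σln y = 6.2359, Σln t·ln y = 9.0948.
Normal system: [[8.0643, 5.3471]; [5.3471, 4]]·[k, ln C]ᵀ = [9.0948, 6.2359]ᵀ.
Slope k = (n·Σln t·ln y − Σln t·Σln y)/(n·Σ(ln t)² − (Σln t)²) = (4·9.0948 − 5.3471·6.2359)/3.6655 = 0.82810; ln C = (Σln y − k·Σln t)/n = 0.45198.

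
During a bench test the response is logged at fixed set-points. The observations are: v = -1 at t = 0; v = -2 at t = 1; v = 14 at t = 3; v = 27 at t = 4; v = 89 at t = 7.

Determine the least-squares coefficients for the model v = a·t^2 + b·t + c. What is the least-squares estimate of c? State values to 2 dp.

c = -1.85

With design matrix X, XᵀX = [[2739, 435, 75]; [435, 75, 15]; [75, 15, 5]] and Xᵀv = [4917, 771, 127]ᵀ.
Row-reducing yields a = 47/24, b = -17/24, c = -37/20.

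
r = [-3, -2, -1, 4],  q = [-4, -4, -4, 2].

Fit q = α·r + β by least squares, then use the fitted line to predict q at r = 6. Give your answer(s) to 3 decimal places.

q̂ = 3.552

The normal equations are: 30·α + (-2)·β = 32;  (-2)·α + 4·β = -10.
(Σr·r = 30, Σr = -2, Σ1 = 4, Σr·q = 32, Σq = -10.)
Eliminating β: 4·(row 1) − (-2)·(row 2) gives 116·α = 4·32 − (-2)·(-10) = 108, so α = 27/29.
Then β = ((-10) − (-2)·(27/29))/4 = -59/29.
At r = 6: q̂ = (27/29)·(6) + (-59/29)·(1) = 103/29.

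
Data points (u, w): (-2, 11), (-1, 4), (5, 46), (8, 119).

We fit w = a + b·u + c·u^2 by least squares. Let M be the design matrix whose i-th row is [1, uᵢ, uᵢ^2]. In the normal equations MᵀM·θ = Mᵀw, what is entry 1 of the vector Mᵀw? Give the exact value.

180

Entry 1 ↔ basis 1, so (Mᵀw)_{1} = Σᵢ wᵢ = (1)·(11) + (1)·(4) + (1)·(46) + (1)·(119) = 180.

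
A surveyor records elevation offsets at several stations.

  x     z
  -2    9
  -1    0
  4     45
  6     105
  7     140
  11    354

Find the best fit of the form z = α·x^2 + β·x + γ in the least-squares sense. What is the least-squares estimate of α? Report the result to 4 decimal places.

From the data, Σx^2·x^2 = 18611, Σx^2·x = 1945, Σx^2 = 227, Σx·x = 227, Σx = 25, Σ1 = 6.
And Σx^2·z = 54230, Σx·z = 5666, Σz = 653.
Inverting the 3×3 Gram matrix, [α, β, γ]ᵀ = [3587/1221, 98/1221, -1077/407]ᵀ.

α = 2.9378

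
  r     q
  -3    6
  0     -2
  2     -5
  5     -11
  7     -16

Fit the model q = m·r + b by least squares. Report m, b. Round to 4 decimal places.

m = -2.1242, b = -0.9268

Compute the Gram sums: Σr·r = 87, Σr = 11, Σ1 = 5.
Moment sums: Σr·q = -195, Σq = -28.
AᵀA·[m, b]ᵀ = Aᵀq becomes [[87, 11]; [11, 5]]·[m, b]ᵀ = [-195, -28]ᵀ.
det = 87·5 − 11² = 314.
m = ((-195)·5 − 11·(-28))/314 = -667/314; b = (87·(-28) − 11·(-195))/314 = -291/314.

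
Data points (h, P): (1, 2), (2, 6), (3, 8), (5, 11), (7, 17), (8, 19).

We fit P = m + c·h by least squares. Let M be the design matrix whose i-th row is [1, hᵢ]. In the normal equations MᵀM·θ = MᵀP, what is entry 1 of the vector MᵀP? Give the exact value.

Entry 1 ↔ basis 1, so (MᵀP)_{1} = Σᵢ Pᵢ = (1)·(2) + (1)·(6) + (1)·(8) + (1)·(11) + (1)·(17) + (1)·(19) = 63.

63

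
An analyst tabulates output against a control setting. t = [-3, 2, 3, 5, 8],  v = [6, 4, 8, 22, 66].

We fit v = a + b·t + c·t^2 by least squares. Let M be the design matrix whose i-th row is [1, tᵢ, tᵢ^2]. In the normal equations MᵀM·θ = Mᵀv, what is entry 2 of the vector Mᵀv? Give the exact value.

Entry 2 ↔ basis t, so (Mᵀv)_{2} = Σᵢ (t)·vᵢ = (-3)·(6) + (2)·(4) + (3)·(8) + (5)·(22) + (8)·(66) = 652.

652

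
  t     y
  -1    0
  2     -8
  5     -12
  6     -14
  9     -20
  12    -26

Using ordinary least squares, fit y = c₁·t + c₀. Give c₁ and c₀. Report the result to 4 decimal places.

Normal-equation sums: Σt·t = 291, Σt = 33, Σ1 = 6.
For Xᵀy: Σt·y = -652, Σy = -80.
So XᵀX·[c₁, c₀]ᵀ = Xᵀy: [[291, 33]; [33, 6]]·[c₁, c₀]ᵀ = [-652, -80]ᵀ.
Determinant 291·6 − 33² = 657.
c₁ = ((-652)·6 − 33·(-80))/657 = -424/219; c₀ = (291·(-80) − 33·(-652))/657 = -196/73.

c₁ = -1.9361, c₀ = -2.6849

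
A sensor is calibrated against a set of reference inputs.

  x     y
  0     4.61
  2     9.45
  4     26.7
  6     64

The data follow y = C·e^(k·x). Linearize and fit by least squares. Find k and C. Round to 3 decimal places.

k = 0.447, C = 4.327

Let Y = ln y. Fitting Y = k·x + ln C by least squares:
AᵀA = [[56.0000, 12.0000]; [12.0000, 4]], rhs = [42.5840, 11.2178]ᵀ  (here Σx = 12.0000, Σ(x)² = 56.0000, Σln y = 11.2178, Σx·ln y = 42.5840).
Solving (det = 80.0000): k = 0.44653, ln C = 1.46486, so C = exp(1.46486) = 4.32692.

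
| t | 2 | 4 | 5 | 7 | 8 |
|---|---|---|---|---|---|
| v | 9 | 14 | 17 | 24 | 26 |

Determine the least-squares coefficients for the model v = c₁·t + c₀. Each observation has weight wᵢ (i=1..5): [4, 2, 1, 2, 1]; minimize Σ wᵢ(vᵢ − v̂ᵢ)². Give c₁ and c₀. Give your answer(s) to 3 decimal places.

c₁ = 2.924, c₀ = 2.926

The normal system XᵀWX·[c₁, c₀]ᵀ = XᵀWv is [[235, 43]; [43, 10]]·[c₁, c₀]ᵀ = [813, 155]ᵀ.
Δ = 235·10 − 43² = 501.
c₁ = (813·10 − 43·155)/501 = 1465/501; c₀ = (235·155 − 43·813)/501 = 1466/501.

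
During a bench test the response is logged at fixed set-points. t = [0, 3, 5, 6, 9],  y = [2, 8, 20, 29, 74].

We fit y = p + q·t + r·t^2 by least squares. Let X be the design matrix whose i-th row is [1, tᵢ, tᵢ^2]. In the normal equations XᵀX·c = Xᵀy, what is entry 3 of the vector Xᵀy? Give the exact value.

7610

Entry 3 ↔ basis t^2, so (Xᵀy)_{3} = Σᵢ (t^2)·yᵢ = (0)·(2) + (9)·(8) + (25)·(20) + (36)·(29) + (81)·(74) = 7610.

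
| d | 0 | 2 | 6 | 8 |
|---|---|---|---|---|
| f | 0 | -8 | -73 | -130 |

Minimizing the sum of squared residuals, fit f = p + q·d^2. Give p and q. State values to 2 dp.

p = 0.08, q = -2.03

Compute the Gram sums: Σ1 = 4, Σd^2 = 104, Σd^2·d^2 = 5408.
For Xᵀf: Σf = -211, Σd^2·f = -10980.
So XᵀX·[p, q]ᵀ = Xᵀf: [[4, 104]; [104, 5408]]·[p, q]ᵀ = [-211, -10980]ᵀ.
det = 4·5408 − 104² = 10816.
p = ((-211)·5408 − 104·(-10980))/10816 = 1/13; q = (4·(-10980) − 104·(-211))/10816 = -2747/1352.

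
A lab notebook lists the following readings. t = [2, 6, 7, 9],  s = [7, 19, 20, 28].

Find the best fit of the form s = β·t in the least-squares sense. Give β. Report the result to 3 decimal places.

β = 3.059

Setting ∂/∂β … = 0 gives: 170·β = 520.
Hence β = 520 / 170 ≈ 3.05882.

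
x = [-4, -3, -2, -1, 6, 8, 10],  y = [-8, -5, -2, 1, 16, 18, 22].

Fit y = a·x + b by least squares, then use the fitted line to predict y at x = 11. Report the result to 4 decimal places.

The normal equations are: 230·a + 14·b = 510;  14·a + 7·b = 42.
(Σx·x = 230, Σx = 14, Σ1 = 7, Σx·y = 510, Σy = 42.)
Eliminating b: 7·(row 1) − 14·(row 2) gives 1414·a = 7·510 − 14·42 = 2982, so a = 213/101.
Then b = (42 − 14·(213/101))/7 = 180/101.
At x = 11: ŷ = (213/101)·(11) + (180/101)·(1) = 2523/101.

ŷ = 24.9802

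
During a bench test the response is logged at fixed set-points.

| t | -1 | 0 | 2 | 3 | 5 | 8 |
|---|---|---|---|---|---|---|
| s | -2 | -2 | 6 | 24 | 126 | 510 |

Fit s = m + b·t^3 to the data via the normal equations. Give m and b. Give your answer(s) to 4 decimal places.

Normal-equation sums: Σ1 = 6, Σt^3 = 671, Σt^3·t^3 = 278563.
For Aᵀs: Σs = 662, Σt^3·s = 277568.
Normal equations: [[6, 671]; [671, 278563]]·[m, b]ᵀ = [662, 277568]ᵀ.
Eliminating b: 278563·(row 1) − 671·(row 2) gives 1221137·m = 278563·662 − 671·277568 = -1839422, so m = -1839422/1221137.
Then b = (277568 − 671·(-1839422/1221137))/278563 = 1221206/1221137.

m = -1.5063, b = 1.0001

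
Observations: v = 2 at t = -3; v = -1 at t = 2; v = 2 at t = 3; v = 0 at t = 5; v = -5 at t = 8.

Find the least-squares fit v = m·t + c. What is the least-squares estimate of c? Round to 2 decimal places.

Sums needed: Σt·t = 111, Σt = 15, Σ1 = 5.
For Mᵀv: Σt·v = -42, Σv = -2.
MᵀM·[m, c]ᵀ = Mᵀv becomes [[111, 15]; [15, 5]]·[m, c]ᵀ = [-42, -2]ᵀ.
Eliminating c: 5·(row 1) − 15·(row 2) gives 330·m = 5·(-42) − 15·(-2) = -180, so m = -6/11.
Then c = ((-2) − 15·(-6/11))/5 = 68/55.

c = 1.24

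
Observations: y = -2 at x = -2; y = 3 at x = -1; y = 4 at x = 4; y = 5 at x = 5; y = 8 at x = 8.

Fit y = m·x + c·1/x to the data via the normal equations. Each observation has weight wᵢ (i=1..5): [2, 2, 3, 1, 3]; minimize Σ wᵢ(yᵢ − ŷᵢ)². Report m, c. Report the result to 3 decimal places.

Compute the Gram sums: Σwᵢ·x·x = 275, Σwᵢ·x·1/x = 11, Σwᵢ·1/x·1/x = 4439/1600.
For MᵀWy: Σwᵢ·x·y = 267, Σwᵢ·1/x·y = 3.
Determinant 275·(4439/1600) − 11² = 41085/64.
m = (267·(4439/1600) − 11·3)/(41085/64) = 377471/342375; c = (275·3 − 11·267)/(41085/64) = -4096/1245.

m = 1.103, c = -3.290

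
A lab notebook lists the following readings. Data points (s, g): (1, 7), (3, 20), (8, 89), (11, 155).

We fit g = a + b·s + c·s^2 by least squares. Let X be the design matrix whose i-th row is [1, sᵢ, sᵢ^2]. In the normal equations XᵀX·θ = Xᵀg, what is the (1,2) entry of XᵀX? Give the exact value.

Row 1 ↔ basis 1, column 2 ↔ basis s, so (XᵀX)_{1,2} = Σᵢ s = (1)·(1) + (1)·(3) + (1)·(8) + (1)·(11) = 23.

23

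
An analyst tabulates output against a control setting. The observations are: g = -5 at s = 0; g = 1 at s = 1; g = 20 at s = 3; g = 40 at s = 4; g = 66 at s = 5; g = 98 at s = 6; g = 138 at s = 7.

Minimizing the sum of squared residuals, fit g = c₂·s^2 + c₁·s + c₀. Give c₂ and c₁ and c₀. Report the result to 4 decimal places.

Normal-equation sums: Σs^2·s^2 = 4660, Σs^2·s = 776, Σs^2 = 136, Σs·s = 136, Σs = 26, Σ1 = 7.
Right-hand side: Σs^2·g = 12761, Σs·g = 2105, Σg = 358.
XᵀX·[c₂, c₁, c₀]ᵀ = Xᵀg becomes [[4660, 776, 136]; [776, 136, 26]; [136, 26, 7]]·[c₂, c₁, c₀]ᵀ = [12761, 2105, 358]ᵀ.
Solving the 3×3 system (Gaussian elimination) gives c₂ = 11033/3612, c₁ = -4769/3612, c₀ = -851/258.

c₂ = 3.0545, c₁ = -1.3203, c₀ = -3.2984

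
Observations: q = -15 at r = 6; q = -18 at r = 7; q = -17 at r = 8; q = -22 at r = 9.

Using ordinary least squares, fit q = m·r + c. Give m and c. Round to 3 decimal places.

m = -2.000, c = -3.000

Compute the Gram sums: Σr·r = 230, Σr = 30, Σ1 = 4.
And Σr·q = -550, Σq = -72.
Normal equations: [[230, 30]; [30, 4]]·[m, c]ᵀ = [-550, -72]ᵀ.
Eliminating c: 4·(row 1) − 30·(row 2) gives 20·m = 4·(-550) − 30·(-72) = -40, so m = -2.
Then c = ((-72) − 30·(-2))/4 = -3.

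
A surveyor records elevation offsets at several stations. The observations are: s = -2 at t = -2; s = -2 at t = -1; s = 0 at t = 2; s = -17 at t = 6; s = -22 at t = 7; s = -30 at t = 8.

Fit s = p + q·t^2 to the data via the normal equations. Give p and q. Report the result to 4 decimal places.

XᵀX·[p, q]ᵀ = Xᵀs reads: 6·p + 158·q = -73;  158·p + 7826·q = -3620.
(Σ1 = 6, Σt^2 = 158, Σt^2·t^2 = 7826, Σs = -73, Σt^2·s = -3620.)
det = 6·7826 − 158² = 21992.
p = ((-73)·7826 − 158·(-3620))/21992 = 331/10996; q = (6·(-3620) − 158·(-73))/21992 = -5093/10996.

p = 0.0301, q = -0.4632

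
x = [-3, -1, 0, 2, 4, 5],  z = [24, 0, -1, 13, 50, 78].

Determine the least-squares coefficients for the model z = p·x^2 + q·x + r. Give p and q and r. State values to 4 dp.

From the data, Σx^2·x^2 = 979, Σx^2·x = 169, Σx^2 = 55, Σx·x = 55, Σx = 7, Σ1 = 6.
And Σx^2·z = 3018, Σx·z = 544, Σz = 164.
Normal equations: [[979, 169, 55]; [169, 55, 7]; [55, 7, 6]]·[p, q, r]ᵀ = [3018, 544, 164]ᵀ.
Row-reducing yields p = 5363/1776, q = 37/48, r = -369/296.

p = 3.0197, q = 0.7708, r = -1.2466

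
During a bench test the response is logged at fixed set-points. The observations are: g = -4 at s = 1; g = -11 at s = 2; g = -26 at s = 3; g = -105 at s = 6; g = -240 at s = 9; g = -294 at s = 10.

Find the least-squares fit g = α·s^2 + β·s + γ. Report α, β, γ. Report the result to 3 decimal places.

α = -3.008, β = 0.685, γ = -1.045

Entries of XᵀX: Σs^2·s^2 = 17955, Σs^2·s = 1981, Σs^2 = 231, Σs·s = 231, Σs = 31, Σ1 = 6.
Right-hand side: Σs^2·g = -52902, Σs·g = -5834, Σg = -680.
Solving the 3×3 system (Gaussian elimination) gives α = -3917/1302, β = 1061/1550, γ = -2429/2325.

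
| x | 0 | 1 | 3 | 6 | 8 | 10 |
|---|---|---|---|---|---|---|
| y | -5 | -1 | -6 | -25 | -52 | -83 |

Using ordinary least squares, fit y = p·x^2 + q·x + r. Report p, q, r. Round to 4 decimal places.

p = -1.0748, q = 2.7947, r = -4.0905

Setting ∂/∂p … = 0 gives: 15474·p + 1756·q + 210·r = -12583;  1756·p + 210·q + 28·r = -1415;  210·p + 28·q + 6·r = -172.
Row-reducing yields p = -22747/21164, q = 29573/10582, r = -86571/21164.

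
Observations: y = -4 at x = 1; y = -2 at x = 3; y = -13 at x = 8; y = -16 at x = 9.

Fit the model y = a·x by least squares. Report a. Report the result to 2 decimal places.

The normal system AᵀA·[a]ᵀ = Aᵀy is [[155]]·[a]ᵀ = [-258]ᵀ.
Hence a = -258 / 155 ≈ -1.66452.

a = -1.66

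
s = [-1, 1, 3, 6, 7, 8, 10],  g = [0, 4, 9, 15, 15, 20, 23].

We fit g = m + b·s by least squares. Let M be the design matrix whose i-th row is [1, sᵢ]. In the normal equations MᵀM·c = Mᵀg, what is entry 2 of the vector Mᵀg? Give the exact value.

Entry 2 ↔ basis s, so (Mᵀg)_{2} = Σᵢ (s)·gᵢ = (-1)·(0) + (1)·(4) + (3)·(9) + (6)·(15) + (7)·(15) + (8)·(20) + (10)·(23) = 616.

616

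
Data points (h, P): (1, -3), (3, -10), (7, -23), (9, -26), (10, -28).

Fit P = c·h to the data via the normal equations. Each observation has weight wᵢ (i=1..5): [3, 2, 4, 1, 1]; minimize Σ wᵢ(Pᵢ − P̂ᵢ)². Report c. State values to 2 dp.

c = -3.08

From the data, Σwᵢ·h·h = 398.
Moment sums: Σwᵢ·h·P = -1227.
So MᵀWM·[c]ᵀ = MᵀWP: [[398]]·[c]ᵀ = [-1227]ᵀ.
c = (-1227)/398 = -3.08291.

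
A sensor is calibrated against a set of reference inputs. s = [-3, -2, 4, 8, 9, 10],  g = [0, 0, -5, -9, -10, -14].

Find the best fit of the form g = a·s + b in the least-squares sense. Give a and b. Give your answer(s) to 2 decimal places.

Compute the Gram sums: Σs·s = 274, Σs = 26, Σ1 = 6.
Moment sums: Σs·g = -322, Σg = -38.
XᵀX·[a, b]ᵀ = Xᵀg becomes [[274, 26]; [26, 6]]·[a, b]ᵀ = [-322, -38]ᵀ.
Eliminating b: 6·(row 1) − 26·(row 2) gives 968·a = 6·(-322) − 26·(-38) = -944, so a = -118/121.
Then b = ((-38) − 26·(-118/121))/6 = -255/121.

a = -0.98, b = -2.11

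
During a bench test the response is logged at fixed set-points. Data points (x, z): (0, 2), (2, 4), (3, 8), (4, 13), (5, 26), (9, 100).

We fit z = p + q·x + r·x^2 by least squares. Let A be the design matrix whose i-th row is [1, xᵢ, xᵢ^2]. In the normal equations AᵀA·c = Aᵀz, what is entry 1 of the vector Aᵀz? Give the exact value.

Entry 1 ↔ basis 1, so (Aᵀz)_{1} = Σᵢ zᵢ = (1)·(2) + (1)·(4) + (1)·(8) + (1)·(13) + (1)·(26) + (1)·(100) = 153.

153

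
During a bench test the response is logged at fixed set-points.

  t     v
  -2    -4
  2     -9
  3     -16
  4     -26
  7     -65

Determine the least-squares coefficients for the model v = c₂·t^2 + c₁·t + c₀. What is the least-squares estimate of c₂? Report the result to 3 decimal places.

c₂ = -1.085

The normal system MᵀM·[c₂, c₁, c₀]ᵀ = Mᵀv is [[2770, 434, 82]; [434, 82, 14]; [82, 14, 5]]·[c₂, c₁, c₀]ᵀ = [-3797, -617, -120]ᵀ.
Row-reducing yields c₂ = -3257/3003, c₁ = -1189/858, c₀ = -2335/1001.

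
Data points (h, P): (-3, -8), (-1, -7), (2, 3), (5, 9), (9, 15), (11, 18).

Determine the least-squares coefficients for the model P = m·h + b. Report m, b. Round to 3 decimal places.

m = 1.963, b = -2.525

Setting ∂/∂m … = 0 gives: 241·m + 23·b = 415;  23·m + 6·b = 30.
(Σh·h = 241, Σh = 23, Σ1 = 6, Σh·P = 415, ΣP = 30.)
Δ = 241·6 − 23² = 917.
m = (415·6 − 23·30)/917 = 1800/917; b = (241·30 − 23·415)/917 = -2315/917.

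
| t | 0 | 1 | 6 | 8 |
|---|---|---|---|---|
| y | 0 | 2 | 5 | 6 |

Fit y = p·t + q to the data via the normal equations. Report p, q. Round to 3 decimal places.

p = 0.698, q = 0.631

The normal system XᵀX·[p, q]ᵀ = Xᵀy is [[101, 15]; [15, 4]]·[p, q]ᵀ = [80, 13]ᵀ.
Eliminating q: 4·(row 1) − 15·(row 2) gives 179·p = 4·80 − 15·13 = 125, so p = 125/179.
Then q = (13 − 15·(125/179))/4 = 113/179.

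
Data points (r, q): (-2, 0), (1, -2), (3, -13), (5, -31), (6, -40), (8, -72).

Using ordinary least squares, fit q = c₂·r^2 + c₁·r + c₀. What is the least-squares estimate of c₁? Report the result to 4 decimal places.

c₁ = -1.5005

Sums needed: Σr^2·r^2 = 6115, Σr^2·r = 873, Σr^2 = 139, Σr·r = 139, Σr = 21, Σ1 = 6.
And Σr^2·q = -6942, Σr·q = -1012, Σq = -158.
MᵀM·[c₂, c₁, c₀]ᵀ = Mᵀq becomes [[6115, 873, 139]; [873, 139, 21]; [139, 21, 6]]·[c₂, c₁, c₀]ᵀ = [-6942, -1012, -158]ᵀ.
Solving the 3×3 system (Gaussian elimination) gives c₂ = -112637/120688, c₁ = -181093/120688, c₀ = 857/1588.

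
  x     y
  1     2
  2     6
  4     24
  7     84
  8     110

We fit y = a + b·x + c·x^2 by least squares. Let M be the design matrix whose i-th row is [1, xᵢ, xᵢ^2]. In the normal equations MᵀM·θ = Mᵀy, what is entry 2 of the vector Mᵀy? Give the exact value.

Entry 2 ↔ basis x, so (Mᵀy)_{2} = Σᵢ (x)·yᵢ = (1)·(2) + (2)·(6) + (4)·(24) + (7)·(84) + (8)·(110) = 1578.

1578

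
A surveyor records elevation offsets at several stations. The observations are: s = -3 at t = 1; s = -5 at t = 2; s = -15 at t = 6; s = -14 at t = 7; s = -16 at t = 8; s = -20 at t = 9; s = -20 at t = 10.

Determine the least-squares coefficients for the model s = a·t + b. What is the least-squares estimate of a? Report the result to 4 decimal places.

Compute the Gram sums: Σt·t = 335, Σt = 43, Σ1 = 7.
For Xᵀs: Σt·s = -709, Σs = -93.
Determinant 335·7 − 43² = 496.
a = ((-709)·7 − 43·(-93))/496 = -241/124; b = (335·(-93) − 43·(-709))/496 = -167/124.

a = -1.9435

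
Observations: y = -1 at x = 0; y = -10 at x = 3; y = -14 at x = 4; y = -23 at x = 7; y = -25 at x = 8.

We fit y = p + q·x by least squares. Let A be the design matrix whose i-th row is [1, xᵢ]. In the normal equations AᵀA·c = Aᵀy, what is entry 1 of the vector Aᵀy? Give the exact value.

-73

Entry 1 ↔ basis 1, so (Aᵀy)_{1} = Σᵢ yᵢ = (1)·(-1) + (1)·(-10) + (1)·(-14) + (1)·(-23) + (1)·(-25) = -73.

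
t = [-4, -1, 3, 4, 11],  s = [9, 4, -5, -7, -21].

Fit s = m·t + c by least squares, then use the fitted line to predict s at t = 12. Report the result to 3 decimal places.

ŝ = -23.062

Setting ∂/∂m … = 0 gives: 163·m + 13·c = -314;  13·m + 5·c = -20.
Determinant 163·5 − 13² = 646.
m = ((-314)·5 − 13·(-20))/646 = -655/323; c = (163·(-20) − 13·(-314))/646 = 411/323.
At t = 12: ŝ = (-655/323)·(12) + (411/323)·(1) = -7449/323.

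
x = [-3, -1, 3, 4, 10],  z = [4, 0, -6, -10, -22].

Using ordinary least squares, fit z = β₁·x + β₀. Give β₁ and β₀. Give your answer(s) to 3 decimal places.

Sums needed: Σx·x = 135, Σx = 13, Σ1 = 5.
Moment sums: Σx·z = -290, Σz = -34.
So MᵀM·[β₁, β₀]ᵀ = Mᵀz: [[135, 13]; [13, 5]]·[β₁, β₀]ᵀ = [-290, -34]ᵀ.
Eliminating β₀: 5·(row 1) − 13·(row 2) gives 506·β₁ = 5·(-290) − 13·(-34) = -1008, so β₁ = -504/253.
Then β₀ = ((-34) − 13·(-504/253))/5 = -410/253.

β₁ = -1.992, β₀ = -1.621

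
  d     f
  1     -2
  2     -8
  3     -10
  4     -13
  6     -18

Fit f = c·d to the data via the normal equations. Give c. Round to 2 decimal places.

c = -3.15

Forming AᵀA = [[66]] and Aᵀf = [-208]ᵀ gives AᵀA·[c]ᵀ = Aᵀf.
c = (-208)/66 = -3.15152.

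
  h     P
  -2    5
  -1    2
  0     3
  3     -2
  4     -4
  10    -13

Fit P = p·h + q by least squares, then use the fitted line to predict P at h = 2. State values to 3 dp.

P̂ = -1.010

Forming XᵀX = [[130, 14]; [14, 6]] and XᵀP = [-164, -9]ᵀ gives XᵀX·[p, q]ᵀ = XᵀP.
Determinant 130·6 − 14² = 584.
p = ((-164)·6 − 14·(-9))/584 = -429/292; q = (130·(-9) − 14·(-164))/584 = 563/292.
At h = 2: P̂ = (-429/292)·(2) + (563/292)·(1) = -295/292.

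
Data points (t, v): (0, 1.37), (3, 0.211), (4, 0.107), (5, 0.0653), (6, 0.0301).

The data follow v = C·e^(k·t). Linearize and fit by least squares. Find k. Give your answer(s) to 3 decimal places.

k = -0.628

With ln vᵢ as the transformed response and tᵢ as the regressor:
Σt = 18.0000, Σ(t)² = 86.0000, Σln v = -9.7080, Σt·ln v = -48.2706.
Normal system: [[86.0000, 18.0000]; [18.0000, 5]]·[k, ln C]ᵀ = [-48.2706, -9.7080]ᵀ.
Slope k = (n·Σt·ln v − Σt·Σln v)/(n·Σ(t)² − (Σt)²) = (5·-48.2706 − 18.0000·-9.7080)/106.0000 = -0.62839; ln C = (Σln v − k·Σt)/n = 0.32059.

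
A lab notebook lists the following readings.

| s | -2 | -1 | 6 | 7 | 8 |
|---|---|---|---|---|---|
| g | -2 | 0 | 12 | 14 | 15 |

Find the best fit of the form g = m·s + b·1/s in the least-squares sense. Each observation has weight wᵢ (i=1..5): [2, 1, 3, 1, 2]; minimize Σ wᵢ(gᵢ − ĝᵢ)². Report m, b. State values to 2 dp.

Forming MᵀWM = [[294, 9]; [9, 7691/4704]] and MᵀWg = [562, 55/4]ᵀ gives MᵀWM·[m, b]ᵀ = MᵀWg.
det = 294·(7691/4704) − 9² = 6395/16.
m = (562·(7691/4704) − 9·(55/4))/(6395/16) = 1870111/940065; b = (294·(55/4) − 9·562)/(6395/16) = -16248/6395.

m = 1.99, b = -2.54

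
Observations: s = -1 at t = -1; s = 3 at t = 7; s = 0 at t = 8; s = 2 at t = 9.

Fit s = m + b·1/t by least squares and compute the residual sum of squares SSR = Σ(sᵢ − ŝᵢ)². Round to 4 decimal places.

With design matrix X, XᵀX = [[4, -313/504]; [-313/504, 266305/254016]] and Xᵀs = [4, 104/63]ᵀ.
Determinant 4·(266305/254016) − (-313/504)² = 322417/84672.
m = (4·(266305/254016) − (-313/504)·(104/63))/(322417/84672) = 1325636/967251; b = (4·(104/63) − (-313/504)·4)/(322417/84672) = 769440/322417.
Residuals: 15433/967251, 1246357/967251, -1614176/967251, 117462/322417; SSR = 4428410/967251.

SSR = 4.5783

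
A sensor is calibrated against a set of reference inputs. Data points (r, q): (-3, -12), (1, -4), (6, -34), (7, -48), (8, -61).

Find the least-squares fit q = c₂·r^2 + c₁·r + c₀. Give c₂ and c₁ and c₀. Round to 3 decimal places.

Sums needed: Σr^2·r^2 = 7875, Σr^2·r = 1045, Σr^2 = 159, Σr·r = 159, Σr = 19, Σ1 = 5.
And Σr^2·q = -7592, Σr·q = -996, Σq = -159.
Normal equations: [[7875, 1045, 159]; [1045, 159, 19]; [159, 19, 5]]·[c₂, c₁, c₀]ᵀ = [-7592, -996, -159]ᵀ.
Row-reducing yields c₂ = -118505/125918, c₁ = 1153/4342, c₀ = -181397/62959.

c₂ = -0.941, c₁ = 0.266, c₀ = -2.881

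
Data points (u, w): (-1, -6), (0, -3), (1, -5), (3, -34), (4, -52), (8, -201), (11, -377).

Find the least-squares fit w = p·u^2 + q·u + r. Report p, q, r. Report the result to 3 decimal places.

p = -3.061, q = -0.314, r = -2.991

Entries of AᵀA: Σu^2·u^2 = 19076, Σu^2·u = 1934, Σu^2 = 212, Σu·u = 212, Σu = 26, Σ1 = 7.
And Σu^2·w = -59630, Σu·w = -6064, Σw = -678.
Row-reducing yields p = -782974/255801, q = -80237/255801, r = -255068/85267.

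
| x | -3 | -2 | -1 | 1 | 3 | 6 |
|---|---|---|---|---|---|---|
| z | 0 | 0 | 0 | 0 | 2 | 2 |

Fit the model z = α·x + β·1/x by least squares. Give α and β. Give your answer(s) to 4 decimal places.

The normal equations are: 60·α + 6·β = 18;  6·α + (5/2)·β = 1.
(Σx·x = 60, Σx·1/x = 6, Σ1/x·1/x = 5/2, Σx·z = 18, Σ1/x·z = 1.)
Determinant 60·(5/2) − 6² = 114.
α = (18·(5/2) − 6·1)/114 = 13/38; β = (60·1 − 6·18)/114 = -8/19.

α = 0.3421, β = -0.4211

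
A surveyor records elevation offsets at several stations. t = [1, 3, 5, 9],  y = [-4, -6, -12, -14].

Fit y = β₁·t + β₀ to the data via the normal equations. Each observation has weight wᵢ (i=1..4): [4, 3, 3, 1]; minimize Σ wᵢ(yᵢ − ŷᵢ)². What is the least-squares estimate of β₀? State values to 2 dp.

β₀ = -2.61

The normal equations are: 187·β₁ + 37·β₀ = -376;  37·β₁ + 11·β₀ = -84.
det = 187·11 − 37² = 688.
β₁ = ((-376)·11 − 37·(-84))/688 = -257/172; β₀ = (187·(-84) − 37·(-376))/688 = -449/172.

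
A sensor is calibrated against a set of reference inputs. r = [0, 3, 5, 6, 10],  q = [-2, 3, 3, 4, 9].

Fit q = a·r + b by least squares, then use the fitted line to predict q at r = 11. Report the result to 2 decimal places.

The normal system AᵀA·[a, b]ᵀ = Aᵀq is [[170, 24]; [24, 5]]·[a, b]ᵀ = [138, 17]ᵀ.
Eliminating b: 5·(row 1) − 24·(row 2) gives 274·a = 5·138 − 24·17 = 282, so a = 141/137.
Then b = (17 − 24·(141/137))/5 = -211/137.
At r = 11: q̂ = (141/137)·(11) + (-211/137)·(1) = 1340/137.

q̂ = 9.78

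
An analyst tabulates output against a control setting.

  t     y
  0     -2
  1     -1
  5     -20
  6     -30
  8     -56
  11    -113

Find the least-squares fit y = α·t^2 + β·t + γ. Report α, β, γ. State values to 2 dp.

α = -1.09, β = 1.88, γ = -1.95

Normal-equation sums: Σt^2·t^2 = 20659, Σt^2·t = 2185, Σt^2 = 247, Σt·t = 247, Σt = 31, Σ1 = 6.
Right-hand side: Σt^2·y = -18838, Σt·y = -1972, Σy = -222.
XᵀX·[α, β, γ]ᵀ = Xᵀy becomes [[20659, 2185, 247]; [2185, 247, 31]; [247, 31, 6]]·[α, β, γ]ᵀ = [-18838, -1972, -222]ᵀ.
Inverting the 3×3 Gram matrix, [α, β, γ]ᵀ = [-92409/84976, 159837/84976, -82883/42488]ᵀ.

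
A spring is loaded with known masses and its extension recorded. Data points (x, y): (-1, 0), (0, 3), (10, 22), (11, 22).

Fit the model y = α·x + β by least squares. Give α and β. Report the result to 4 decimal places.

Compute the Gram sums: Σx·x = 222, Σx = 20, Σ1 = 4.
Moment sums: Σx·y = 462, Σy = 47.
MᵀM·[α, β]ᵀ = Mᵀy becomes [[222, 20]; [20, 4]]·[α, β]ᵀ = [462, 47]ᵀ.
det = 222·4 − 20² = 488.
α = (462·4 − 20·47)/488 = 227/122; β = (222·47 − 20·462)/488 = 597/244.

α = 1.8607, β = 2.4467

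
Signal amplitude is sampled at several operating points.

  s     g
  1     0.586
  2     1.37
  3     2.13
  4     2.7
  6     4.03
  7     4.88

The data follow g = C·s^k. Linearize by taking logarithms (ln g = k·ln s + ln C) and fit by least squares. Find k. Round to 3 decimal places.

k = 1.067

With ln gᵢ as the transformed response and ln sᵢ as the regressor:
Σln s = 6.9157, Σ(ln s)² = 10.6062, Σln g = 4.5087, Σln s·ln g = 8.0077.
Equations: 10.6062·k + 6.9157·ln C = 8.0077;  6.9157·k + 6·ln C = 4.5087.
Slope k = (n·Σln s·ln g − Σln s·Σln g)/(n·Σ(ln s)² − (Σln s)²) = (6·8.0077 − 6.9157·4.5087)/15.8099 = 1.06677; ln C = (Σln g − k·Σln s)/n = -0.47813.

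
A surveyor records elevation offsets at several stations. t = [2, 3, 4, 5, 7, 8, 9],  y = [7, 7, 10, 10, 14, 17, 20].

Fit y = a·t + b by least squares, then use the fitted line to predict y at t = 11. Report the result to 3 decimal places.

From the data, Σt·t = 248, Σt = 38, Σ1 = 7.
And Σt·y = 539, Σy = 85.
AᵀA·[a, b]ᵀ = Aᵀy becomes [[248, 38]; [38, 7]]·[a, b]ᵀ = [539, 85]ᵀ.
Eliminating b: 7·(row 1) − 38·(row 2) gives 292·a = 7·539 − 38·85 = 543, so a = 543/292.
Then b = (85 − 38·(543/292))/7 = 299/146.
At t = 11: ŷ = (543/292)·(11) + (299/146)·(1) = 6571/292.

ŷ = 22.503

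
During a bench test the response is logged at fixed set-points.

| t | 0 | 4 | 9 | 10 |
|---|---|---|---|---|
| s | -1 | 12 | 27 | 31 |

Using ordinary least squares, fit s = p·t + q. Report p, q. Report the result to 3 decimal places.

p = 3.154, q = -0.888

The normal equations are: 197·p + 23·q = 601;  23·p + 4·q = 69.
Eliminating q: 4·(row 1) − 23·(row 2) gives 259·p = 4·601 − 23·69 = 817, so p = 817/259.
Then q = (69 − 23·(817/259))/4 = -230/259.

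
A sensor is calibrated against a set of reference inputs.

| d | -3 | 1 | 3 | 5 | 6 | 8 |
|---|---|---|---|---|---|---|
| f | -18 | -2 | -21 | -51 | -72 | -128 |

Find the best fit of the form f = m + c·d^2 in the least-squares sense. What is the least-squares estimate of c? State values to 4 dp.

From the data, Σ1 = 6, Σd^2 = 144, Σd^2·d^2 = 6180.
Moment sums: Σf = -292, Σd^2·f = -12412.
MᵀM·[m, c]ᵀ = Mᵀf becomes [[6, 144]; [144, 6180]]·[m, c]ᵀ = [-292, -12412]ᵀ.
Δ = 6·6180 − 144² = 16344.
m = ((-292)·6180 − 144·(-12412))/16344 = -718/681; c = (6·(-12412) − 144·(-292))/16344 = -1351/681.

c = -1.9838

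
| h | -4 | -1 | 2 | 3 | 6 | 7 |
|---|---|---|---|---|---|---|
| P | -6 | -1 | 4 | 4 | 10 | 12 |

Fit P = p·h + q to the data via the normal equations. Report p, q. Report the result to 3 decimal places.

The normal system XᵀX·[p, q]ᵀ = XᵀP is [[115, 13]; [13, 6]]·[p, q]ᵀ = [189, 23]ᵀ.
Δ = 115·6 − 13² = 521.
p = (189·6 − 13·23)/521 = 835/521; q = (115·23 − 13·189)/521 = 188/521.

p = 1.603, q = 0.361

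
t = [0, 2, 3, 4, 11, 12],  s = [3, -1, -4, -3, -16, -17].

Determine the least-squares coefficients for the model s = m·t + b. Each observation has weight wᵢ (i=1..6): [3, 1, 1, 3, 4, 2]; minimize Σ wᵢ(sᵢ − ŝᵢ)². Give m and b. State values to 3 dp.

Entries of MᵀWM: Σwᵢ·t·t = 833, Σwᵢ·t = 85, Σwᵢ·1 = 14.
And Σwᵢ·t·s = -1162, Σwᵢ·s = -103.
Normal equations: [[833, 85]; [85, 14]]·[m, b]ᵀ = [-1162, -103]ᵀ.
Eliminating b: 14·(row 1) − 85·(row 2) gives 4437·m = 14·(-1162) − 85·(-103) = -7513, so m = -7513/4437.
Then b = ((-103) − 85·(-7513/4437))/14 = 763/261.

m = -1.693, b = 2.923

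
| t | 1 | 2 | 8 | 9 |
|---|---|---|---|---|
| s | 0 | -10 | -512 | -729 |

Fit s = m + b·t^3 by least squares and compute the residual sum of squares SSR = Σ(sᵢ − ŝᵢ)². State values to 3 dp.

SSR = 4.530

The normal equations are: 4·m + 1250·b = -1251;  1250·m + 793650·b = -793665.
(Σ1 = 4, Σt^3 = 1250, Σt^3·t^3 = 793650, Σs = -1251, Σt^3·s = -793665.)
det = 4·793650 − 1250² = 1612100.
m = ((-1251)·793650 − 1250·(-793665))/1612100 = -1107/2303; b = (4·(-793665) − 1250·(-1251))/1612100 = -23013/23030.
Residuals: 4869/3290, -2509/1645, 169/1645, -27/470; SSR = 2981/658.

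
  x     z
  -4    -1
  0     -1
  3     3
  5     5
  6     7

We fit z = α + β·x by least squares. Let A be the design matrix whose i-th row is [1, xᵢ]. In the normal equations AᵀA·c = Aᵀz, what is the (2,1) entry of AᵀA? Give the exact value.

Row 2 ↔ basis x, column 1 ↔ basis 1, so (AᵀA)_{2,1} = Σᵢ x = (-4)·(1) + (0)·(1) + (3)·(1) + (5)·(1) + (6)·(1) = 10.

10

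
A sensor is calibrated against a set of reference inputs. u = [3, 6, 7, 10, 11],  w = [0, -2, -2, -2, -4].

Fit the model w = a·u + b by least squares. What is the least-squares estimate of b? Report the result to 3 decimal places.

b = 0.874

Sums needed: Σu·u = 315, Σu = 37, Σ1 = 5.
And Σu·w = -90, Σw = -10.
Normal equations: [[315, 37]; [37, 5]]·[a, b]ᵀ = [-90, -10]ᵀ.
Eliminating b: 5·(row 1) − 37·(row 2) gives 206·a = 5·(-90) − 37·(-10) = -80, so a = -40/103.
Then b = ((-10) − 37·(-40/103))/5 = 90/103.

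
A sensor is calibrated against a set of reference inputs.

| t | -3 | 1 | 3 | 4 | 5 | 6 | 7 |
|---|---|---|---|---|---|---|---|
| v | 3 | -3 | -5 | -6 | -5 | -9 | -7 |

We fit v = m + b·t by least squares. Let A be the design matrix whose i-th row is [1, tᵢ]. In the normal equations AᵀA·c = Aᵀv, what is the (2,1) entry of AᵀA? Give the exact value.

Row 2 ↔ basis t, column 1 ↔ basis 1, so (AᵀA)_{2,1} = Σᵢ t = (-3)·(1) + (1)·(1) + (3)·(1) + (4)·(1) + (5)·(1) + (6)·(1) + (7)·(1) = 23.

23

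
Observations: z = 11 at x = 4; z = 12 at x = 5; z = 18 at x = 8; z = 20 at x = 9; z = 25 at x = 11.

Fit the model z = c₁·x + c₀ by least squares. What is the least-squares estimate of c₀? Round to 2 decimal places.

c₀ = 2.36

Entries of AᵀA: Σx·x = 307, Σx = 37, Σ1 = 5.
Moment sums: Σx·z = 703, Σz = 86.
AᵀA·[c₁, c₀]ᵀ = Aᵀz becomes [[307, 37]; [37, 5]]·[c₁, c₀]ᵀ = [703, 86]ᵀ.
Determinant 307·5 − 37² = 166.
c₁ = (703·5 − 37·86)/166 = 333/166; c₀ = (307·86 − 37·703)/166 = 391/166.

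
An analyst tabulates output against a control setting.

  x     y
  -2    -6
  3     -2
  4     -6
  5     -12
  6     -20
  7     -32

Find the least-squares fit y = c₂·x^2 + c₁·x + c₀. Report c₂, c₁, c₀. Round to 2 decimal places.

c₂ = -0.94, c₁ = 1.90, c₀ = 1.44

The normal equations are: 4675·c₂ + 767·c₁ + 139·c₀ = -2726;  767·c₂ + 139·c₁ + 23·c₀ = -422;  139·c₂ + 23·c₁ + 6·c₀ = -78.
(Σx^2·x^2 = 4675, Σx^2·x = 767, Σx^2 = 139, Σx·x = 139, Σx = 23, Σ1 = 6, Σx^2·y = -2726, Σx·y = -422, Σy = -78.)
Inverting the 3×3 Gram matrix, [c₂, c₁, c₀]ᵀ = [-2687/2868, 27191/14340, 1716/1195]ᵀ.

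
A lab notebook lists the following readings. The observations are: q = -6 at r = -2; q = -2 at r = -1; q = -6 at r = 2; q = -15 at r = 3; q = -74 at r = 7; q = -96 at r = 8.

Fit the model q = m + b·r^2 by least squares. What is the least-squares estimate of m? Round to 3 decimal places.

m = -0.510

XᵀX·[m, b]ᵀ = Xᵀq reads: 6·m + 131·b = -199;  131·m + 6611·b = -9955.
Determinant 6·6611 − 131² = 22505.
m = ((-199)·6611 − 131·(-9955))/22505 = -11484/22505; b = (6·(-9955) − 131·(-199))/22505 = -33661/22505.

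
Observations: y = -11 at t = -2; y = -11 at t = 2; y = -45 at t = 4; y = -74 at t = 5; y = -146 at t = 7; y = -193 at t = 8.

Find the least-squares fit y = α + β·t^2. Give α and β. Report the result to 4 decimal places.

Sums needed: Σ1 = 6, Σt^2 = 162, Σt^2·t^2 = 7410.
And Σy = -480, Σt^2·y = -22164.
Δ = 6·7410 − 162² = 18216.
α = ((-480)·7410 − 162·(-22164))/18216 = 469/253; β = (6·(-22164) − 162·(-480))/18216 = -767/253.

α = 1.8538, β = -3.0316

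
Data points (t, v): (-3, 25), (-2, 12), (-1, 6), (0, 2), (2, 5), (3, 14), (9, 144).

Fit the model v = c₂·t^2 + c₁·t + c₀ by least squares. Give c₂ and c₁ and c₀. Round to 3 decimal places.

The normal system AᵀA·[c₂, c₁, c₀]ᵀ = Aᵀv is [[6756, 728, 108]; [728, 108, 8]; [108, 8, 7]]·[c₂, c₁, c₀]ᵀ = [12089, 1243, 208]ᵀ.
Solving the 3×3 system (Gaussian elimination) gives c₂ = 472623/240884, c₁ = -440809/240884, c₀ = 92395/60221.

c₂ = 1.962, c₁ = -1.830, c₀ = 1.534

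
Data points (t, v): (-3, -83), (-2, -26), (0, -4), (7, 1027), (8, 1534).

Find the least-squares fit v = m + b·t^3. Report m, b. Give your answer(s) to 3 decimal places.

The normal system MᵀM·[m, b]ᵀ = Mᵀv is [[5, 820]; [820, 380586]]·[m, b]ᵀ = [2448, 1140118]ᵀ.
det = 5·380586 − 820² = 1230530.
m = (2448·380586 − 820·1140118)/1230530 = -1611116/615265; b = (5·1140118 − 820·2448)/1230530 = 369323/123053.

m = -2.619, b = 3.001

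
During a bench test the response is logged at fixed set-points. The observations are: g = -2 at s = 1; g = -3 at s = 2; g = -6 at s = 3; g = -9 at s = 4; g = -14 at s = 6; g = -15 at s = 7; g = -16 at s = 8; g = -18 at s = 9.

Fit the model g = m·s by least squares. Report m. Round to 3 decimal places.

With design matrix X, XᵀX = [[260]] and Xᵀg = [-541]ᵀ.
m = (-541)/260 = -2.08077.

m = -2.081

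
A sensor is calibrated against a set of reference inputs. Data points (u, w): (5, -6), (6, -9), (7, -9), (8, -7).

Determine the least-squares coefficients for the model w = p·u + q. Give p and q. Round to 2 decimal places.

p = -0.30, q = -5.80

AᵀA·[p, q]ᵀ = Aᵀw reads: 174·p + 26·q = -203;  26·p + 4·q = -31.
(Σu·u = 174, Σu = 26, Σ1 = 4, Σu·w = -203, Σw = -31.)
Eliminating q: 4·(row 1) − 26·(row 2) gives 20·p = 4·(-203) − 26·(-31) = -6, so p = -3/10.
Then q = ((-31) − 26·(-3/10))/4 = -29/5.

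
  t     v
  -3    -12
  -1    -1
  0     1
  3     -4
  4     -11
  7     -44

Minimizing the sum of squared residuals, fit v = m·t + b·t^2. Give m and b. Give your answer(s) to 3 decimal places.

m = 1.159, b = -1.045

Setting ∂/∂m … = 0 gives: 84·m + 406·b = -327;  406·m + 2820·b = -2477.
Eliminating b: 2820·(row 1) − 406·(row 2) gives 72044·m = 2820·(-327) − 406·(-2477) = 83522, so m = 41761/36022.
Then b = ((-2477) − 406·(41761/36022))/2820 = -5379/5146.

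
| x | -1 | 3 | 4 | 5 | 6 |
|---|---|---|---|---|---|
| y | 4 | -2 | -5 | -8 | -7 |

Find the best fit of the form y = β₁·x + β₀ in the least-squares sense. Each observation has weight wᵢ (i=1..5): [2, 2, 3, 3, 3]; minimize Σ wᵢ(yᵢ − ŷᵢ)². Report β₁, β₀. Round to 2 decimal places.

The normal equations are: 251·β₁ + 49·β₀ = -326;  49·β₁ + 13·β₀ = -56.
(Σwᵢ·x·x = 251, Σwᵢ·x = 49, Σwᵢ·1 = 13, Σwᵢ·x·y = -326, Σwᵢ·y = -56.)
Eliminating β₀: 13·(row 1) − 49·(row 2) gives 862·β₁ = 13·(-326) − 49·(-56) = -1494, so β₁ = -747/431.
Then β₀ = ((-56) − 49·(-747/431))/13 = 959/431.

β₁ = -1.73, β₀ = 2.23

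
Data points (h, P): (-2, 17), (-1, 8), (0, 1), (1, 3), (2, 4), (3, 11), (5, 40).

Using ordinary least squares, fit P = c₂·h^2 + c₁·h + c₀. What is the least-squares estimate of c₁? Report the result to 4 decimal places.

The normal system MᵀM·[c₂, c₁, c₀]ᵀ = MᵀP is [[740, 152, 44]; [152, 44, 8]; [44, 8, 7]]·[c₂, c₁, c₀]ᵀ = [1194, 202, 84]ᵀ.
Row-reducing yields c₂ = 989/462, c₁ = -1481/462, c₀ = 170/77.

c₁ = -3.2056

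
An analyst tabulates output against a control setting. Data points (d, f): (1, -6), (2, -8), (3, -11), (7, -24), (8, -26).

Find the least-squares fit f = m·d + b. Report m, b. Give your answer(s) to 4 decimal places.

m = -2.9897, b = -2.4433

Setting ∂/∂m … = 0 gives: 127·m + 21·b = -431;  21·m + 5·b = -75.
(Σd·d = 127, Σd = 21, Σ1 = 5, Σd·f = -431, Σf = -75.)
Eliminating b: 5·(row 1) − 21·(row 2) gives 194·m = 5·(-431) − 21·(-75) = -580, so m = -290/97.
Then b = ((-75) − 21·(-290/97))/5 = -237/97.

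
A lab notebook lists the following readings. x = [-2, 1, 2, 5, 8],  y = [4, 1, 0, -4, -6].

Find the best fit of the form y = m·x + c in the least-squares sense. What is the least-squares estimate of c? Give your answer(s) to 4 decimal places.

c = 1.9048

Forming AᵀA = [[98, 14]; [14, 5]] and Aᵀy = [-75, -5]ᵀ gives AᵀA·[m, c]ᵀ = Aᵀy.
det = 98·5 − 14² = 294.
m = ((-75)·5 − 14·(-5))/294 = -305/294; c = (98·(-5) − 14·(-75))/294 = 40/21.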